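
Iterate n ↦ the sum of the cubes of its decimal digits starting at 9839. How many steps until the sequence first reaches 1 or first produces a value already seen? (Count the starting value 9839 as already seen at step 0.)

9

9839 → 9³ + 8³ + 3³ + 9³ = 729 + 512 + 27 + 729 = 1997
1997 → 1³ + 9³ + 9³ + 7³ = 1 + 729 + 729 + 343 = 1802
1802 → 1³ + 8³ + 0³ + 2³ = 1 + 512 + 0 + 8 = 521
521 → 5³ + 2³ + 1³ = 125 + 8 + 1 = 134
134 → 1³ + 3³ + 4³ = 1 + 27 + 64 = 92
92 → 9³ + 2³ = 729 + 8 = 737
737 → 7³ + 3³ + 7³ = 343 + 27 + 343 = 713
713 → 7³ + 1³ + 3³ = 343 + 1 + 27 = 371
371 → 3³ + 7³ + 1³ = 27 + 343 + 1 = 371  — 371 repeats.
That took 9 steps.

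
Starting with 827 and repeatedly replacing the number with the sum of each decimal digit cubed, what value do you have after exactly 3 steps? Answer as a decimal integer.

593

827 → 8³ + 2³ + 7³ = 512 + 8 + 343 = 863
863 → 8³ + 6³ + 3³ = 512 + 216 + 27 = 755
755 → 7³ + 5³ + 5³ = 343 + 125 + 125 = 593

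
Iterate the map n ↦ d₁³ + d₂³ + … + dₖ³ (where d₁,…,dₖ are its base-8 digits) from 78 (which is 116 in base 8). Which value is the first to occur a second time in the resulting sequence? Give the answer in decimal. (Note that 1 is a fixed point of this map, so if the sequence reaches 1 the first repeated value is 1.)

78 = (1,1,6)_8 → 218
218 = (3,3,2)_8 → 62
62 = (7,6)_8 → 559
559 = (1,0,5,7)_8 → 469
469 = (7,2,5)_8 → 476
476 = (7,3,4)_8 → 434
434 = (6,6,2)_8 → 440
440 = (6,7,0)_8 → 559  — 559 already appeared earlier.

559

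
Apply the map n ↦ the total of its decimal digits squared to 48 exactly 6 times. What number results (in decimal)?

89

48 → 4² + 8² = 80
80 → 8² + 0² = 64
64 → 6² + 4² = 52
52 → 5² + 2² = 29
29 → 2² + 9² = 85
85 → 8² + 5² = 89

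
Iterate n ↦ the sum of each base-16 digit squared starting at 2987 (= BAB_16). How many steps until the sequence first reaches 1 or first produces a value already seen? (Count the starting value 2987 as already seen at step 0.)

2987 = (11,10,11)_16 → 11² + 10² + 11² = 121 + 100 + 121 = 342
342 = (1,5,6)_16 → 1² + 5² + 6² = 1 + 25 + 36 = 62
62 = (3,14)_16 → 3² + 14² = 9 + 196 = 205
205 = (12,13)_16 → 12² + 13² = 144 + 169 = 313
313 = (1,3,9)_16 → 1² + 3² + 9² = 1 + 9 + 81 = 91
91 = (5,11)_16 → 5² + 11² = 25 + 121 = 146
146 = (9,2)_16 → 9² + 2² = 81 + 4 = 85
85 = (5,5)_16 → 5² + 5² = 25 + 25 = 50
50 = (3,2)_16 → 3² + 2² = 9 + 4 = 13
13 = (13)_16 → 13² = 169
169 = (10,9)_16 → 10² + 9² = 100 + 81 = 181
181 = (11,5)_16 → 11² + 5² = 121 + 25 = 146  — 146 repeats.
That took 12 steps.

12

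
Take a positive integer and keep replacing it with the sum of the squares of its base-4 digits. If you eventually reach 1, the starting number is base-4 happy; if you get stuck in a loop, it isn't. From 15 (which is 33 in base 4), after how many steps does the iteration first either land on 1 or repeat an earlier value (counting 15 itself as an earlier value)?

15 = (3,3)_4 → 3² + 3² = 9 + 9 = 18
18 = (1,0,2)_4 → 1² + 0² + 2² = 1 + 0 + 4 = 5
5 = (1,1)_4 → 1² + 1² = 1 + 1 = 2
2 = (2)_4 → 2² = 4
4 = (1,0)_4 → 1² + 0² = 1 + 0 = 1  — reached 1.
That took 5 steps.

5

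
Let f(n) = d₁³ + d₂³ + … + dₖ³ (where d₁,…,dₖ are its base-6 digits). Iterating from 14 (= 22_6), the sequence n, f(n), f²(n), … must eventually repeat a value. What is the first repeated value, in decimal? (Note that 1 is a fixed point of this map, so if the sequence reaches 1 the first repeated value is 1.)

14 = (2,2)_6 → 2³ + 2³ = 8 + 8 = 16
16 = (2,4)_6 → 2³ + 4³ = 8 + 64 = 72
72 = (2,0,0)_6 → 2³ + 0³ + 0³ = 8 + 0 + 0 = 8
8 = (1,2)_6 → 1³ + 2³ = 1 + 8 = 9
9 = (1,3)_6 → 1³ + 3³ = 1 + 27 = 28
28 = (4,4)_6 → 4³ + 4³ = 64 + 64 = 128
128 = (3,3,2)_6 → 3³ + 3³ + 2³ = 27 + 27 + 8 = 62
62 = (1,4,2)_6 → 1³ + 4³ + 2³ = 1 + 64 + 8 = 73
73 = (2,0,1)_6 → 2³ + 0³ + 1³ = 8 + 0 + 1 = 9  — 9 already appeared earlier.

9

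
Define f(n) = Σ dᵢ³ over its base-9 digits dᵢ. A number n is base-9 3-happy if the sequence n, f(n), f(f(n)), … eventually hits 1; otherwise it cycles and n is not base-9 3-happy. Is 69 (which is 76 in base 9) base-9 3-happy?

69 = (7,6)_9 → 559
559 = (6,8,1)_9 → 729
729 = (1,0,0,0)_9 → 1  — reached 1.

base-9 3-happy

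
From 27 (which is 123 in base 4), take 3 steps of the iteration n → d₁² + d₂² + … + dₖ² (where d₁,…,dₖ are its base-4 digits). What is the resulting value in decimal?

27 = (1,2,3)_4 → 14
14 = (3,2)_4 → 13
13 = (3,1)_4 → 10

10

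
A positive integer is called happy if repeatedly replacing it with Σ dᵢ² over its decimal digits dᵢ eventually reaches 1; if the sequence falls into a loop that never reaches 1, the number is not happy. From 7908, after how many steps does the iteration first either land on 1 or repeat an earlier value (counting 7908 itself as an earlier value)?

7908 → 194
194 → 98
98 → 145
145 → 42
42 → 20
20 → 4
4 → 16
16 → 37
37 → 58
58 → 89
89 → 145  — 145 repeats.
That took 11 steps.

11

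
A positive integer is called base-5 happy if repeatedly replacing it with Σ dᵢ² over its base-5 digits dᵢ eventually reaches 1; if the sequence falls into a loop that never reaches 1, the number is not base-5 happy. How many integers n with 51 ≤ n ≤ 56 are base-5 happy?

51: 51 → 5 → 1  — base-5 happy
52: 52 → 8 → 10 → 4 → 16 → 10  — not base-5 happy
53: 53 → 13 → 13  — not base-5 happy
54: 54 → 20 → 16 → 10 → 4 → 16  — not base-5 happy
55: 55 → 5 → 1  — base-5 happy
56: 56 → 6 → 2 → 4 → 16 → 10 → 4  — not base-5 happy
base-5 happy: 51, 55

2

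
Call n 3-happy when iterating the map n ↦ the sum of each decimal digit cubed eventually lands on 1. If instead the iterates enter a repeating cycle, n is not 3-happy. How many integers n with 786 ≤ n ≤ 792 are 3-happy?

1

786: 786 → 1071 → 345 → 216 → 225 → 141 → 66 → 432 → 99 → 1458 → 702 → 351 → 153 → 153  (repeats 153)
787: 787 → 1198 → 1243 → 100 → 1  (reaches 1)
788: 788 → 1367 → 587 → 980 → 1241 → 74 → 407 → 407  (repeats 407)
789: 789 → 1584 → 702 → 351 → 153 → 153  (repeats 153)
790: 790 → 1072 → 352 → 160 → 217 → 352  (repeats 352)
791: 791 → 1073 → 371 → 371  (repeats 371)
792: 792 → 1080 → 513 → 153 → 153  (repeats 153)
3-happy: 787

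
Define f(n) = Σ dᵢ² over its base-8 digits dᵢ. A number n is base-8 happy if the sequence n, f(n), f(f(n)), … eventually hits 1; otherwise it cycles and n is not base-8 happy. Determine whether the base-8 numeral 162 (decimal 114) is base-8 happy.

not base-8 happy

114 = (1,6,2)_8 → 1² + 6² + 2² = 1 + 36 + 4 = 41
41 = (5,1)_8 → 5² + 1² = 25 + 1 = 26
26 = (3,2)_8 → 3² + 2² = 9 + 4 = 13
13 = (1,5)_8 → 1² + 5² = 1 + 25 = 26  — 26 already seen; the sequence cycles without reaching 1.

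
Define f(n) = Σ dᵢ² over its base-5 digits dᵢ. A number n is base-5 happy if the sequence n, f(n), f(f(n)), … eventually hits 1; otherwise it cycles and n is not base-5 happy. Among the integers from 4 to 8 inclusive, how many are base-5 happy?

2

4: 4 → 16 → 10 → 4  — not base-5 happy
5: 5 → 1  — base-5 happy
6: 6 → 2 → 4 → 16 → 10 → 4  — not base-5 happy
7: 7 → 5 → 1  — base-5 happy
8: 8 → 10 → 4 → 16 → 10  — not base-5 happy
base-5 happy: 5, 7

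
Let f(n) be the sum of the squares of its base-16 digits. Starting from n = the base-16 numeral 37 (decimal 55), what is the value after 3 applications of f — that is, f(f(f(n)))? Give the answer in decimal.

55 = (3,7)_16 → 3² + 7² = 9 + 49 = 58
58 = (3,10)_16 → 3² + 10² = 9 + 100 = 109
109 = (6,13)_16 → 6² + 13² = 36 + 169 = 205

205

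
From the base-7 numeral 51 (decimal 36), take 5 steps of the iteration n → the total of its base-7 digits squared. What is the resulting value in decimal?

10

36 = (5,1)_7 → 5² + 1² = 25 + 1 = 26
26 = (3,5)_7 → 3² + 5² = 9 + 25 = 34
34 = (4,6)_7 → 4² + 6² = 16 + 36 = 52
52 = (1,0,3)_7 → 1² + 0² + 3² = 1 + 0 + 9 = 10
10 = (1,3)_7 → 1² + 3² = 1 + 9 = 10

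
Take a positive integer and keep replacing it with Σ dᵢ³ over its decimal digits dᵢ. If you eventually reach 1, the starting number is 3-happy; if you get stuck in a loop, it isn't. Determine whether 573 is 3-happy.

573 → 5³ + 7³ + 3³ = 495
495 → 4³ + 9³ + 5³ = 918
918 → 9³ + 1³ + 8³ = 1242
1242 → 1³ + 2³ + 4³ + 2³ = 81
81 → 8³ + 1³ = 513
513 → 5³ + 1³ + 3³ = 153
153 → 1³ + 5³ + 3³ = 153  — 153 already seen; the sequence cycles without reaching 1.

not 3-happy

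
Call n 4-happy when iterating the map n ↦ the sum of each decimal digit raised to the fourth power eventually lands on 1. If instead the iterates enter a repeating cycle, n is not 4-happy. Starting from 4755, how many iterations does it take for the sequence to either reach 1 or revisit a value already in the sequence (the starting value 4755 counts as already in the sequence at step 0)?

12

4755 → 4⁴ + 7⁴ + 5⁴ + 5⁴ = 256 + 2401 + 625 + 625 = 3907
3907 → 3⁴ + 9⁴ + 0⁴ + 7⁴ = 81 + 6561 + 0 + 2401 = 9043
9043 → 9⁴ + 0⁴ + 4⁴ + 3⁴ = 6561 + 0 + 256 + 81 = 6898
6898 → 6⁴ + 8⁴ + 9⁴ + 8⁴ = 1296 + 4096 + 6561 + 4096 = 16049
16049 → 1⁴ + 6⁴ + 0⁴ + 4⁴ + 9⁴ = 1 + 1296 + 0 + 256 + 6561 = 8114
8114 → 8⁴ + 1⁴ + 1⁴ + 4⁴ = 4096 + 1 + 1 + 256 = 4354
4354 → 4⁴ + 3⁴ + 5⁴ + 4⁴ = 256 + 81 + 625 + 256 = 1218
1218 → 1⁴ + 2⁴ + 1⁴ + 8⁴ = 1 + 16 + 1 + 4096 = 4114
4114 → 4⁴ + 1⁴ + 1⁴ + 4⁴ = 256 + 1 + 1 + 256 = 514
514 → 5⁴ + 1⁴ + 4⁴ = 625 + 1 + 256 = 882
882 → 8⁴ + 8⁴ + 2⁴ = 4096 + 4096 + 16 = 8208
8208 → 8⁴ + 2⁴ + 0⁴ + 8⁴ = 4096 + 16 + 0 + 4096 = 8208  — 8208 repeats.
That took 12 steps.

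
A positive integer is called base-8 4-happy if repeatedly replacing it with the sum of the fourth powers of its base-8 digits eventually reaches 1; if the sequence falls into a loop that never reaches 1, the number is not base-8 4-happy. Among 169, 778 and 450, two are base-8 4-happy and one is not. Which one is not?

169

169: 169 → 642 → 33 → 257 → 257  — repeats 257 (not base-8 4-happy)
778: 778 → 274 → 288 → 512 → 1  — reaches 1 (base-8 4-happy)
450: 450 → 2417 → 2178 → 288 → 512 → 1  — reaches 1 (base-8 4-happy)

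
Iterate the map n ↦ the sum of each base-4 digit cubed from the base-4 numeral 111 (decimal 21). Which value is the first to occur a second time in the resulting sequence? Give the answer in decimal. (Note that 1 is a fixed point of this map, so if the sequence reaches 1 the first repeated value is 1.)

21 = (1,1,1)_4 → 1³ + 1³ + 1³ = 3
3 = (3)_4 → 3³ = 27
27 = (1,2,3)_4 → 1³ + 2³ + 3³ = 36
36 = (2,1,0)_4 → 2³ + 1³ + 0³ = 9
9 = (2,1)_4 → 2³ + 1³ = 9  — 9 already appeared earlier.

9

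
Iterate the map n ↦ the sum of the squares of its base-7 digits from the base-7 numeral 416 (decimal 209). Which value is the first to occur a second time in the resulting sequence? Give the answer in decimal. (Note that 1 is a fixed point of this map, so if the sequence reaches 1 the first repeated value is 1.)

209 = (4,1,6)_7 → 4² + 1² + 6² = 53
53 = (1,0,4)_7 → 1² + 0² + 4² = 17
17 = (2,3)_7 → 2² + 3² = 13
13 = (1,6)_7 → 1² + 6² = 37
37 = (5,2)_7 → 5² + 2² = 29
29 = (4,1)_7 → 4² + 1² = 17  — 17 already appeared earlier.

17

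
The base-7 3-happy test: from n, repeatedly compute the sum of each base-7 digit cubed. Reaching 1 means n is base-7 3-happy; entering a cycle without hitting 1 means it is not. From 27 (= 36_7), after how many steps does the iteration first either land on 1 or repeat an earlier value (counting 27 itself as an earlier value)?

27 = (3,6)_7 → 3³ + 6³ = 27 + 216 = 243
243 = (4,6,5)_7 → 4³ + 6³ + 5³ = 64 + 216 + 125 = 405
405 = (1,1,1,6)_7 → 1³ + 1³ + 1³ + 6³ = 1 + 1 + 1 + 216 = 219
219 = (4,3,2)_7 → 4³ + 3³ + 2³ = 64 + 27 + 8 = 99
99 = (2,0,1)_7 → 2³ + 0³ + 1³ = 8 + 0 + 1 = 9
9 = (1,2)_7 → 1³ + 2³ = 1 + 8 = 9  — 9 repeats.
That took 6 steps.

6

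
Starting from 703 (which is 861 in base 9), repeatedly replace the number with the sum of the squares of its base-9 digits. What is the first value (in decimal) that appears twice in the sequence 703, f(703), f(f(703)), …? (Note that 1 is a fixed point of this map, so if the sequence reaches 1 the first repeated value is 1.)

1

703 = (8,6,1)_9 → 8² + 6² + 1² = 101
101 = (1,2,2)_9 → 1² + 2² + 2² = 9
9 = (1,0)_9 → 1² + 0² = 1  — reached the fixed point 1.
1 → 1, so 1 is the first repeated value.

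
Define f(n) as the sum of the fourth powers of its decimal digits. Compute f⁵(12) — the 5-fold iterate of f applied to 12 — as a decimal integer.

8208

12 → 1⁴ + 2⁴ = 17
17 → 1⁴ + 7⁴ = 2402
2402 → 2⁴ + 4⁴ + 0⁴ + 2⁴ = 288
288 → 2⁴ + 8⁴ + 8⁴ = 8208
8208 → 8⁴ + 2⁴ + 0⁴ + 8⁴ = 8208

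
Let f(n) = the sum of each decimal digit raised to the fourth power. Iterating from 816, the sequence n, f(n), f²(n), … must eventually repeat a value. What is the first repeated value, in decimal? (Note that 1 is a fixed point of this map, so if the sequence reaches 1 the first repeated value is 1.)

816 → 8⁴ + 1⁴ + 6⁴ = 5393
5393 → 5⁴ + 3⁴ + 9⁴ + 3⁴ = 7348
7348 → 7⁴ + 3⁴ + 4⁴ + 8⁴ = 6834
6834 → 6⁴ + 8⁴ + 3⁴ + 4⁴ = 5729
5729 → 5⁴ + 7⁴ + 2⁴ + 9⁴ = 9603
9603 → 9⁴ + 6⁴ + 0⁴ + 3⁴ = 7938
7938 → 7⁴ + 9⁴ + 3⁴ + 8⁴ = 13139
13139 → 1⁴ + 3⁴ + 1⁴ + 3⁴ + 9⁴ = 6725
6725 → 6⁴ + 7⁴ + 2⁴ + 5⁴ = 4338
4338 → 4⁴ + 3⁴ + 3⁴ + 8⁴ = 4514
4514 → 4⁴ + 5⁴ + 1⁴ + 4⁴ = 1138
1138 → 1⁴ + 1⁴ + 3⁴ + 8⁴ = 4179
4179 → 4⁴ + 1⁴ + 7⁴ + 9⁴ = 9219
9219 → 9⁴ + 2⁴ + 1⁴ + 9⁴ = 13139  — 13139 already appeared earlier.

13139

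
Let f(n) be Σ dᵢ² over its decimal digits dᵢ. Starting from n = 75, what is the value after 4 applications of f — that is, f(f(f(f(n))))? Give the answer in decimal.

75 → 7² + 5² = 74
74 → 7² + 4² = 65
65 → 6² + 5² = 61
61 → 6² + 1² = 37

37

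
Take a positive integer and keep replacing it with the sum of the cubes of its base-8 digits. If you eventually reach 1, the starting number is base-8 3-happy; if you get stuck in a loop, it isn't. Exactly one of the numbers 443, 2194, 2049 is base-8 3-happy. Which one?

2049

443: 443 → 586 → 11 → 28 → 91 → 55 → 559 → 469 → 476 → 434 → 440 → 559  — repeats 559 (not base-8 3-happy)
2194: 2194 → 88 → 28 → 91 → 55 → 559 → 469 → 476 → 434 → 440 → 559  — repeats 559 (not base-8 3-happy)
2049: 2049 → 65 → 2 → 8 → 1  — reaches 1 (base-8 3-happy)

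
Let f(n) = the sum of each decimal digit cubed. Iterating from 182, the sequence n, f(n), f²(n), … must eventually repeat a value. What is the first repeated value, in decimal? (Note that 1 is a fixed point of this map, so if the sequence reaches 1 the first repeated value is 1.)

371

182 → 521
521 → 134
134 → 92
92 → 737
737 → 713
713 → 371
371 → 371  — 371 already appeared earlier.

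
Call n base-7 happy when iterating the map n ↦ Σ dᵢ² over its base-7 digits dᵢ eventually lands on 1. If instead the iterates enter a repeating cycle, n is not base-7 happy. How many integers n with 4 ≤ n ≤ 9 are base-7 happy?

1

4: 4 → 16 → 8 → 2 → 4  (repeats 4)
5: 5 → 25 → 25  (repeats 25)
6: 6 → 36 → 26 → 34 → 52 → 10 → 10  (repeats 10)
7: 7 → 1  (reaches 1)
8: 8 → 2 → 4 → 16 → 8  (repeats 8)
9: 9 → 5 → 25 → 25  (repeats 25)
base-7 happy: 7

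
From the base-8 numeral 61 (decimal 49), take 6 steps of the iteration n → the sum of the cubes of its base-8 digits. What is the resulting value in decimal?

49 = (6,1)_8 → 6³ + 1³ = 216 + 1 = 217
217 = (3,3,1)_8 → 3³ + 3³ + 1³ = 27 + 27 + 1 = 55
55 = (6,7)_8 → 6³ + 7³ = 216 + 343 = 559
559 = (1,0,5,7)_8 → 1³ + 0³ + 5³ + 7³ = 1 + 0 + 125 + 343 = 469
469 = (7,2,5)_8 → 7³ + 2³ + 5³ = 343 + 8 + 125 = 476
476 = (7,3,4)_8 → 7³ + 3³ + 4³ = 343 + 27 + 64 = 434

434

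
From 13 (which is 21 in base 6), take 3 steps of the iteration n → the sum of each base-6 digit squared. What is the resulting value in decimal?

13 = (2,1)_6 → 2² + 1² = 4 + 1 = 5
5 = (5)_6 → 5² = 25
25 = (4,1)_6 → 4² + 1² = 16 + 1 = 17

17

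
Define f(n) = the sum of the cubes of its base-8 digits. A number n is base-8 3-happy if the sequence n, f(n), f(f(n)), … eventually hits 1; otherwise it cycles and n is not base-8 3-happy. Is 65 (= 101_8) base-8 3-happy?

base-8 3-happy

65 = (1,0,1)_8 → 1³ + 0³ + 1³ = 2
2 = (2)_8 → 2³ = 8
8 = (1,0)_8 → 1³ + 0³ = 1  — reached 1.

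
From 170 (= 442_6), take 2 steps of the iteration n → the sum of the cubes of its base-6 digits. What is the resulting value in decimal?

170 = (4,4,2)_6 → 4³ + 4³ + 2³ = 136
136 = (3,4,4)_6 → 3³ + 4³ + 4³ = 155

155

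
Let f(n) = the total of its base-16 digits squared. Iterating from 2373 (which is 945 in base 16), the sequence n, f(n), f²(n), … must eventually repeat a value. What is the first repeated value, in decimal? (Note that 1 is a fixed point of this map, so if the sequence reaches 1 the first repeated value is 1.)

2373 = (9,4,5)_16 → 9² + 4² + 5² = 81 + 16 + 25 = 122
122 = (7,10)_16 → 7² + 10² = 49 + 100 = 149
149 = (9,5)_16 → 9² + 5² = 81 + 25 = 106
106 = (6,10)_16 → 6² + 10² = 36 + 100 = 136
136 = (8,8)_16 → 8² + 8² = 64 + 64 = 128
128 = (8,0)_16 → 8² + 0² = 64 + 0 = 64
64 = (4,0)_16 → 4² + 0² = 16 + 0 = 16
16 = (1,0)_16 → 1² + 0² = 1 + 0 = 1  — reached the fixed point 1.
1 → 1, so 1 is the first repeated value.

1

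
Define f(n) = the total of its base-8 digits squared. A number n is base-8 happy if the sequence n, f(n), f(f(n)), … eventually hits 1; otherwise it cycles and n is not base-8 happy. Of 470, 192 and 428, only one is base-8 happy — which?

470: 470 → 89 → 11 → 10 → 5 → 25 → 10  — repeats 10 (not base-8 happy)
192: 192 → 9 → 2 → 4 → 16 → 4  — repeats 4 (not base-8 happy)
428: 428 → 77 → 27 → 18 → 8 → 1  — reaches 1 (base-8 happy)

428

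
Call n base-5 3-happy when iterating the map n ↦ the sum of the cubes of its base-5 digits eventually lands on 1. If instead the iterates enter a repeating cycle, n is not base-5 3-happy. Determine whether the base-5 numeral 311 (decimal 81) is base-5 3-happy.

not base-5 3-happy

81 = (3,1,1)_5 → 3³ + 1³ + 1³ = 29
29 = (1,0,4)_5 → 1³ + 0³ + 4³ = 65
65 = (2,3,0)_5 → 2³ + 3³ + 0³ = 35
35 = (1,2,0)_5 → 1³ + 2³ + 0³ = 9
9 = (1,4)_5 → 1³ + 4³ = 65  — 65 already seen; the sequence cycles without reaching 1.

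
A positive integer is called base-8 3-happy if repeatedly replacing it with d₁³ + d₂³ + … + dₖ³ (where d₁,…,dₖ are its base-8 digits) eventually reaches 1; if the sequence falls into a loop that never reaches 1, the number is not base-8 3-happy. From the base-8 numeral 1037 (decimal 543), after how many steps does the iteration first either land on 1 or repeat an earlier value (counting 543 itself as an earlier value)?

543 = (1,0,3,7)_8 → 1³ + 0³ + 3³ + 7³ = 1 + 0 + 27 + 343 = 371
371 = (5,6,3)_8 → 5³ + 6³ + 3³ = 125 + 216 + 27 = 368
368 = (5,6,0)_8 → 5³ + 6³ + 0³ = 125 + 216 + 0 = 341
341 = (5,2,5)_8 → 5³ + 2³ + 5³ = 125 + 8 + 125 = 258
258 = (4,0,2)_8 → 4³ + 0³ + 2³ = 64 + 0 + 8 = 72
72 = (1,1,0)_8 → 1³ + 1³ + 0³ = 1 + 1 + 0 = 2
2 = (2)_8 → 2³ = 8
8 = (1,0)_8 → 1³ + 0³ = 1 + 0 = 1  — reached 1.
That took 8 steps.

8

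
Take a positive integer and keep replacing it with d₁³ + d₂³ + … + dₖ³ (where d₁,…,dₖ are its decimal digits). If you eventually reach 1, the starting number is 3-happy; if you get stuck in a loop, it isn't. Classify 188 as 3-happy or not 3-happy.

188 → 1³ + 8³ + 8³ = 1 + 512 + 512 = 1025
1025 → 1³ + 0³ + 2³ + 5³ = 1 + 0 + 8 + 125 = 134
134 → 1³ + 3³ + 4³ = 1 + 27 + 64 = 92
92 → 9³ + 2³ = 729 + 8 = 737
737 → 7³ + 3³ + 7³ = 343 + 27 + 343 = 713
713 → 7³ + 1³ + 3³ = 343 + 1 + 27 = 371
371 → 3³ + 7³ + 1³ = 27 + 343 + 1 = 371  — 371 already seen; the sequence cycles without reaching 1.

not 3-happy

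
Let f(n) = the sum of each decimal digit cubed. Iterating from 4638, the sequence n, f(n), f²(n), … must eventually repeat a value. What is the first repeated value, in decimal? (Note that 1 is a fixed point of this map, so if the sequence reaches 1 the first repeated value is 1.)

153

4638 → 4³ + 6³ + 3³ + 8³ = 819
819 → 8³ + 1³ + 9³ = 1242
1242 → 1³ + 2³ + 4³ + 2³ = 81
81 → 8³ + 1³ = 513
513 → 5³ + 1³ + 3³ = 153
153 → 1³ + 5³ + 3³ = 153  — 153 already appeared earlier.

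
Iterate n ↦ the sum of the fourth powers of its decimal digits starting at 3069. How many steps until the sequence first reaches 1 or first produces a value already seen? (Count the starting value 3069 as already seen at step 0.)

3069 → 3⁴ + 0⁴ + 6⁴ + 9⁴ = 81 + 0 + 1296 + 6561 = 7938
7938 → 7⁴ + 9⁴ + 3⁴ + 8⁴ = 2401 + 6561 + 81 + 4096 = 13139
13139 → 1⁴ + 3⁴ + 1⁴ + 3⁴ + 9⁴ = 1 + 81 + 1 + 81 + 6561 = 6725
6725 → 6⁴ + 7⁴ + 2⁴ + 5⁴ = 1296 + 2401 + 16 + 625 = 4338
4338 → 4⁴ + 3⁴ + 3⁴ + 8⁴ = 256 + 81 + 81 + 4096 = 4514
4514 → 4⁴ + 5⁴ + 1⁴ + 4⁴ = 256 + 625 + 1 + 256 = 1138
1138 → 1⁴ + 1⁴ + 3⁴ + 8⁴ = 1 + 1 + 81 + 4096 = 4179
4179 → 4⁴ + 1⁴ + 7⁴ + 9⁴ = 256 + 1 + 2401 + 6561 = 9219
9219 → 9⁴ + 2⁴ + 1⁴ + 9⁴ = 6561 + 16 + 1 + 6561 = 13139  — 13139 repeats.
That took 9 steps.

9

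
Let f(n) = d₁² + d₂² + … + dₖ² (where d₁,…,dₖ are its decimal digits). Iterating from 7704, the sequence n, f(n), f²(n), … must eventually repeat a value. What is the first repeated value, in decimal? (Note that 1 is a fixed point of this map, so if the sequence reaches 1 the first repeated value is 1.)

37

7704 → 7² + 7² + 0² + 4² = 49 + 49 + 0 + 16 = 114
114 → 1² + 1² + 4² = 1 + 1 + 16 = 18
18 → 1² + 8² = 1 + 64 = 65
65 → 6² + 5² = 36 + 25 = 61
61 → 6² + 1² = 36 + 1 = 37
37 → 3² + 7² = 9 + 49 = 58
58 → 5² + 8² = 25 + 64 = 89
89 → 8² + 9² = 64 + 81 = 145
145 → 1² + 4² + 5² = 1 + 16 + 25 = 42
42 → 4² + 2² = 16 + 4 = 20
20 → 2² + 0² = 4 + 0 = 4
4 → 4² = 16
16 → 1² + 6² = 1 + 36 = 37  — 37 already appeared earlier.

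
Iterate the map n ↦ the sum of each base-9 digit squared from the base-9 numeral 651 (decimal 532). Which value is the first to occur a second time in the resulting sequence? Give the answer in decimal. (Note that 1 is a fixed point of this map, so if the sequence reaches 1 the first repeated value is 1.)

532 = (6,5,1)_9 → 62
62 = (6,8)_9 → 100
100 = (1,2,1)_9 → 6
6 = (6)_9 → 36
36 = (4,0)_9 → 16
16 = (1,7)_9 → 50
50 = (5,5)_9 → 50  — 50 already appeared earlier.

50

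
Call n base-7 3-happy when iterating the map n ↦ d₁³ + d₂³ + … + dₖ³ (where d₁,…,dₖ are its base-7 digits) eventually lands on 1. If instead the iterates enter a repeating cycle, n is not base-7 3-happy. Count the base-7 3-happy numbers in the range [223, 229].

1

223: 223 → 307 → 433 → 343 → 1  (reaches 1)
224: 224 → 128 → 80 → 92 → 218 → 92  (repeats 92)
225: 225 → 129 → 99 → 9 → 9  (repeats 9)
226: 226 → 136 → 160 → 244 → 496 → 244  (repeats 244)
227: 227 → 155 → 29 → 65 → 17 → 35 → 125 → 251 → 341 → 557 → 137 → 197 → 65  (repeats 65)
228: 228 → 192 → 270 → 216 → 288 → 342 → 648 → 282 → 258 → 342  (repeats 342)
229: 229 → 253 → 127 → 73 → 55 → 217 → 91 → 217  (repeats 217)
base-7 3-happy: 223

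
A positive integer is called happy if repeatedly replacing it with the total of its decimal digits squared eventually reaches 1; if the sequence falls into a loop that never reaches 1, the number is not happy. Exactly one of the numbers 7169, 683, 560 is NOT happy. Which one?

7169: 7169 → 167 → 86 → 100 → 1  — reaches 1 (happy)
683: 683 → 109 → 82 → 68 → 100 → 1  — reaches 1 (happy)
560: 560 → 61 → 37 → 58 → 89 → 145 → 42 → 20 → 4 → 16 → 37  — repeats 37 (not happy)

560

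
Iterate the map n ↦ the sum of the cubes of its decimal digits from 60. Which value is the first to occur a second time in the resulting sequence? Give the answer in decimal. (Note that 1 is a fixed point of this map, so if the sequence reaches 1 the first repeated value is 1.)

60 → 6³ + 0³ = 216
216 → 2³ + 1³ + 6³ = 225
225 → 2³ + 2³ + 5³ = 141
141 → 1³ + 4³ + 1³ = 66
66 → 6³ + 6³ = 432
432 → 4³ + 3³ + 2³ = 99
99 → 9³ + 9³ = 1458
1458 → 1³ + 4³ + 5³ + 8³ = 702
702 → 7³ + 0³ + 2³ = 351
351 → 3³ + 5³ + 1³ = 153
153 → 1³ + 5³ + 3³ = 153  — 153 already appeared earlier.

153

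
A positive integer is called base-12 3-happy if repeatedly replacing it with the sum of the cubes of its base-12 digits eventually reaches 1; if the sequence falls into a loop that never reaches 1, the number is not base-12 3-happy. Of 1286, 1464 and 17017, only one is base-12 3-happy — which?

1286: 1286 → 1851 → 1028 → 856 → 1520 → 1728 → 1  — reaches 1 (base-12 3-happy)
1464: 1464 → 1008 → 343 → 415 → 1351 → 1136 → 1855 → 1344 → 793 → 342 → 288 → 8 → 512 → 755 → 1464  — repeats 1464 (not base-12 3-happy)
17017: 17017 → 1738 → 1001 → 1672 → 1738  — repeats 1738 (not base-12 3-happy)

1286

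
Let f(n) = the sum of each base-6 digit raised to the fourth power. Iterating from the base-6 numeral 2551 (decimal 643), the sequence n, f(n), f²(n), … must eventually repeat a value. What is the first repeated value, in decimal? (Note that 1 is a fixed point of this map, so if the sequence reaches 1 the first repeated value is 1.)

1251

643 = (2,5,5,1)_6 → 2⁴ + 5⁴ + 5⁴ + 1⁴ = 16 + 625 + 625 + 1 = 1267
1267 = (5,5,1,1)_6 → 5⁴ + 5⁴ + 1⁴ + 1⁴ = 625 + 625 + 1 + 1 = 1252
1252 = (5,4,4,4)_6 → 5⁴ + 4⁴ + 4⁴ + 4⁴ = 625 + 256 + 256 + 256 = 1393
1393 = (1,0,2,4,1)_6 → 1⁴ + 0⁴ + 2⁴ + 4⁴ + 1⁴ = 1 + 0 + 16 + 256 + 1 = 274
274 = (1,1,3,4)_6 → 1⁴ + 1⁴ + 3⁴ + 4⁴ = 1 + 1 + 81 + 256 = 339
339 = (1,3,2,3)_6 → 1⁴ + 3⁴ + 2⁴ + 3⁴ = 1 + 81 + 16 + 81 = 179
179 = (4,5,5)_6 → 4⁴ + 5⁴ + 5⁴ = 256 + 625 + 625 = 1506
1506 = (1,0,5,5,0)_6 → 1⁴ + 0⁴ + 5⁴ + 5⁴ + 0⁴ = 1 + 0 + 625 + 625 + 0 = 1251
1251 = (5,4,4,3)_6 → 5⁴ + 4⁴ + 4⁴ + 3⁴ = 625 + 256 + 256 + 81 = 1218
1218 = (5,3,5,0)_6 → 5⁴ + 3⁴ + 5⁴ + 0⁴ = 625 + 81 + 625 + 0 = 1331
1331 = (1,0,0,5,5)_6 → 1⁴ + 0⁴ + 0⁴ + 5⁴ + 5⁴ = 1 + 0 + 0 + 625 + 625 = 1251  — 1251 already appeared earlier.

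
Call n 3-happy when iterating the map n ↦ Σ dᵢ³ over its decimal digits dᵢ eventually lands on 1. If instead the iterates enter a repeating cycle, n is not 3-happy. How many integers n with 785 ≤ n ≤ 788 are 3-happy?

1

785: 785 → 980 → 1241 → 74 → 407 → 407  — not 3-happy
786: 786 → 1071 → 345 → 216 → 225 → 141 → 66 → 432 → 99 → 1458 → 702 → 351 → 153 → 153  — not 3-happy
787: 787 → 1198 → 1243 → 100 → 1  — 3-happy
788: 788 → 1367 → 587 → 980 → 1241 → 74 → 407 → 407  — not 3-happy
3-happy: 787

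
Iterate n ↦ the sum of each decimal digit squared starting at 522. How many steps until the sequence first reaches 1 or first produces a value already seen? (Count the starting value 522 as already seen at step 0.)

522 → 33
33 → 18
18 → 65
65 → 61
61 → 37
37 → 58
58 → 89
89 → 145
145 → 42
42 → 20
20 → 4
4 → 16
16 → 37  — 37 repeats.
That took 13 steps.

13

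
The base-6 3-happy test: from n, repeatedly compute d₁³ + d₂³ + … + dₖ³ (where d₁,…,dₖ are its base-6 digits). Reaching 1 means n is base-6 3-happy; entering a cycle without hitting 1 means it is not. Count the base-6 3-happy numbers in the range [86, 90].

4

86: 86 → 24 → 64 → 129 → 81 → 36 → 1  — base-6 3-happy
87: 87 → 43 → 3 → 27 → 91 → 36 → 1  — base-6 3-happy
88: 88 → 80 → 17 → 133 → 92 → 43 → 3 → 27 → 91 → 36 → 1  — base-6 3-happy
89: 89 → 141 → 179 → 314 → 81 → 36 → 1  — base-6 3-happy
90: 90 → 35 → 250 → 190 → 190  — not base-6 3-happy
base-6 3-happy: 86, 87, 88, 89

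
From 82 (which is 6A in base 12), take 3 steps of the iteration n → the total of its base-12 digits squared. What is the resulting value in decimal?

146

82 = (6,10)_12 → 6² + 10² = 36 + 100 = 136
136 = (11,4)_12 → 11² + 4² = 121 + 16 = 137
137 = (11,5)_12 → 11² + 5² = 121 + 25 = 146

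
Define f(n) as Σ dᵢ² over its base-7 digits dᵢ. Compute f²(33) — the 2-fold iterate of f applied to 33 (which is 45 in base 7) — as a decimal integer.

61

33 = (4,5)_7 → 4² + 5² = 16 + 25 = 41
41 = (5,6)_7 → 5² + 6² = 25 + 36 = 61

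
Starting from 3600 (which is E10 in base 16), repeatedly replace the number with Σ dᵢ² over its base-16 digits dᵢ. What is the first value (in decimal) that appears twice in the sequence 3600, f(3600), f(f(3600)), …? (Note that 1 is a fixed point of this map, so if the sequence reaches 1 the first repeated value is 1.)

169

3600 = (14,1,0)_16 → 14² + 1² + 0² = 196 + 1 + 0 = 197
197 = (12,5)_16 → 12² + 5² = 144 + 25 = 169
169 = (10,9)_16 → 10² + 9² = 100 + 81 = 181
181 = (11,5)_16 → 11² + 5² = 121 + 25 = 146
146 = (9,2)_16 → 9² + 2² = 81 + 4 = 85
85 = (5,5)_16 → 5² + 5² = 25 + 25 = 50
50 = (3,2)_16 → 3² + 2² = 9 + 4 = 13
13 = (13)_16 → 13² = 169  — 169 already appeared earlier.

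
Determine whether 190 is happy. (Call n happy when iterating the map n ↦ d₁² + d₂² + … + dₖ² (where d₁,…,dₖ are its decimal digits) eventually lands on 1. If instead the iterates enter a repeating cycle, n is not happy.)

happy

190 → 82
82 → 68
68 → 100
100 → 1  — reached 1.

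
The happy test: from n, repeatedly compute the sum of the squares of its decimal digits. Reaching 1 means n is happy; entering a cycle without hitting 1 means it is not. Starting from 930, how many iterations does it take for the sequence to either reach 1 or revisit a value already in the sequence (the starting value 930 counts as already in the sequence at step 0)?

13

930 → 9² + 3² + 0² = 90
90 → 9² + 0² = 81
81 → 8² + 1² = 65
65 → 6² + 5² = 61
61 → 6² + 1² = 37
37 → 3² + 7² = 58
58 → 5² + 8² = 89
89 → 8² + 9² = 145
145 → 1² + 4² + 5² = 42
42 → 4² + 2² = 20
20 → 2² + 0² = 4
4 → 4² = 16
16 → 1² + 6² = 37  — 37 repeats.
That took 13 steps.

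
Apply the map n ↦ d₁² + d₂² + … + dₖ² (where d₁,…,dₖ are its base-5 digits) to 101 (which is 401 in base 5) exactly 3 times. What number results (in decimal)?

101 = (4,0,1)_5 → 4² + 0² + 1² = 17
17 = (3,2)_5 → 3² + 2² = 13
13 = (2,3)_5 → 2² + 3² = 13

13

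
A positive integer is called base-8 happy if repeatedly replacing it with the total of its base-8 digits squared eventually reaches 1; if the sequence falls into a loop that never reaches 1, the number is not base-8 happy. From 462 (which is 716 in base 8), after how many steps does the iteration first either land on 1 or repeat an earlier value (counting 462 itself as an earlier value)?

462 = (7,1,6)_8 → 7² + 1² + 6² = 86
86 = (1,2,6)_8 → 1² + 2² + 6² = 41
41 = (5,1)_8 → 5² + 1² = 26
26 = (3,2)_8 → 3² + 2² = 13
13 = (1,5)_8 → 1² + 5² = 26  — 26 repeats.
That took 5 steps.

5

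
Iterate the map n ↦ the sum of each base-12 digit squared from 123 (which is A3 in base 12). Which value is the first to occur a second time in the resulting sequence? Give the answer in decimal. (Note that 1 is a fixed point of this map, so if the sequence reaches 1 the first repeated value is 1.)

123 = (10,3)_12 → 10² + 3² = 109
109 = (9,1)_12 → 9² + 1² = 82
82 = (6,10)_12 → 6² + 10² = 136
136 = (11,4)_12 → 11² + 4² = 137
137 = (11,5)_12 → 11² + 5² = 146
146 = (1,0,2)_12 → 1² + 0² + 2² = 5
5 = (5)_12 → 5² = 25
25 = (2,1)_12 → 2² + 1² = 5  — 5 already appeared earlier.

5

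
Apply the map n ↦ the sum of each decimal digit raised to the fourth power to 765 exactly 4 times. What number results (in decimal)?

765 → 7⁴ + 6⁴ + 5⁴ = 4322
4322 → 4⁴ + 3⁴ + 2⁴ + 2⁴ = 369
369 → 3⁴ + 6⁴ + 9⁴ = 7938
7938 → 7⁴ + 9⁴ + 3⁴ + 8⁴ = 13139

13139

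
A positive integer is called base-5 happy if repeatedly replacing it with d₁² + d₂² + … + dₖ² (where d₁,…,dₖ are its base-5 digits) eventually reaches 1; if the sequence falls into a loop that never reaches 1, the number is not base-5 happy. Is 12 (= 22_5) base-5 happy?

not base-5 happy

12 = (2,2)_5 → 2² + 2² = 8
8 = (1,3)_5 → 1² + 3² = 10
10 = (2,0)_5 → 2² + 0² = 4
4 = (4)_5 → 4² = 16
16 = (3,1)_5 → 3² + 1² = 10  — 10 already seen; the sequence cycles without reaching 1.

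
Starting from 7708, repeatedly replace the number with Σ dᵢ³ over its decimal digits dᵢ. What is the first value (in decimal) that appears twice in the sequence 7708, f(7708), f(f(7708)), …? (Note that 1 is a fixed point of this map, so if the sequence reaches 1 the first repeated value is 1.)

1

7708 → 7³ + 7³ + 0³ + 8³ = 343 + 343 + 0 + 512 = 1198
1198 → 1³ + 1³ + 9³ + 8³ = 1 + 1 + 729 + 512 = 1243
1243 → 1³ + 2³ + 4³ + 3³ = 1 + 8 + 64 + 27 = 100
100 → 1³ + 0³ + 0³ = 1 + 0 + 0 = 1  — reached the fixed point 1.
1 → 1, so 1 is the first repeated value.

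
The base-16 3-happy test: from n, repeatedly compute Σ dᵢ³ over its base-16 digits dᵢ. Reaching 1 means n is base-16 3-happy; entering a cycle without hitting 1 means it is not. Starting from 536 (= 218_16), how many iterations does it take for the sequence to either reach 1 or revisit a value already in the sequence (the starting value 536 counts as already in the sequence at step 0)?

536 = (2,1,8)_16 → 2³ + 1³ + 8³ = 8 + 1 + 512 = 521
521 = (2,0,9)_16 → 2³ + 0³ + 9³ = 8 + 0 + 729 = 737
737 = (2,14,1)_16 → 2³ + 14³ + 1³ = 8 + 2744 + 1 = 2753
2753 = (10,12,1)_16 → 10³ + 12³ + 1³ = 1000 + 1728 + 1 = 2729
2729 = (10,10,9)_16 → 10³ + 10³ + 9³ = 1000 + 1000 + 729 = 2729  — 2729 repeats.
That took 5 steps.

5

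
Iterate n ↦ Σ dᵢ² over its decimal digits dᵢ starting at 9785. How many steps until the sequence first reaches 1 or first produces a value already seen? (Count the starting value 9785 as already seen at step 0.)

4

9785 → 9² + 7² + 8² + 5² = 81 + 49 + 64 + 25 = 219
219 → 2² + 1² + 9² = 4 + 1 + 81 = 86
86 → 8² + 6² = 64 + 36 = 100
100 → 1² + 0² + 0² = 1 + 0 + 0 = 1  — reached 1.
That took 4 steps.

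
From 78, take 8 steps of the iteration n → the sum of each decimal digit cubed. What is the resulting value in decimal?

153

78 → 7³ + 8³ = 343 + 512 = 855
855 → 8³ + 5³ + 5³ = 512 + 125 + 125 = 762
762 → 7³ + 6³ + 2³ = 343 + 216 + 8 = 567
567 → 5³ + 6³ + 7³ = 125 + 216 + 343 = 684
684 → 6³ + 8³ + 4³ = 216 + 512 + 64 = 792
792 → 7³ + 9³ + 2³ = 343 + 729 + 8 = 1080
1080 → 1³ + 0³ + 8³ + 0³ = 1 + 0 + 512 + 0 = 513
513 → 5³ + 1³ + 3³ = 125 + 1 + 27 = 153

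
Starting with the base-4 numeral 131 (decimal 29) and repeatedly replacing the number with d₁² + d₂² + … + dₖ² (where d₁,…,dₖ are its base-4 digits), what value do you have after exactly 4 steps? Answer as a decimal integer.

8

29 = (1,3,1)_4 → 1² + 3² + 1² = 11
11 = (2,3)_4 → 2² + 3² = 13
13 = (3,1)_4 → 3² + 1² = 10
10 = (2,2)_4 → 2² + 2² = 8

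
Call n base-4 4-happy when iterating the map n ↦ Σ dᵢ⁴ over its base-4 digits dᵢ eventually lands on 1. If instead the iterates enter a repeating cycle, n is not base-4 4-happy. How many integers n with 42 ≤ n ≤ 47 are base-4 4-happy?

42: 42 → 48 → 81 → 3 → 81  — not base-4 4-happy
43: 43 → 113 → 83 → 83  — not base-4 4-happy
44: 44 → 97 → 18 → 17 → 2 → 16 → 1  — base-4 4-happy
45: 45 → 98 → 33 → 17 → 2 → 16 → 1  — base-4 4-happy
46: 46 → 113 → 83 → 83  — not base-4 4-happy
47: 47 → 178 → 113 → 83 → 83  — not base-4 4-happy
base-4 4-happy: 44, 45

2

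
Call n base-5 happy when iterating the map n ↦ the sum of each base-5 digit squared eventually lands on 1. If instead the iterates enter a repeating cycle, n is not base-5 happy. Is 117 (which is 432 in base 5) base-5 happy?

not base-5 happy

117 = (4,3,2)_5 → 4² + 3² + 2² = 29
29 = (1,0,4)_5 → 1² + 0² + 4² = 17
17 = (3,2)_5 → 3² + 2² = 13
13 = (2,3)_5 → 2² + 3² = 13  — 13 already seen; the sequence cycles without reaching 1.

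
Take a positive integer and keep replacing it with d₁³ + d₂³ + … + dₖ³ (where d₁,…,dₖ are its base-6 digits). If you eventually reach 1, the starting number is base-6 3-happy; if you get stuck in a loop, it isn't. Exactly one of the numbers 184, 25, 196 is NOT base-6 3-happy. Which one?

25

184: 184 → 189 → 153 → 92 → 43 → 3 → 27 → 91 → 36 → 1  — reaches 1 (base-6 3-happy)
25: 25 → 65 → 190 → 190  — repeats 190 (not base-6 3-happy)
196: 196 → 197 → 258 → 3 → 27 → 91 → 36 → 1  — reaches 1 (base-6 3-happy)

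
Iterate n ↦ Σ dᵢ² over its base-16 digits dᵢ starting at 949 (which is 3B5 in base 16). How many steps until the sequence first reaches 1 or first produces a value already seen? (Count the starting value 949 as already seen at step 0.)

14

949 = (3,11,5)_16 → 155
155 = (9,11)_16 → 202
202 = (12,10)_16 → 244
244 = (15,4)_16 → 241
241 = (15,1)_16 → 226
226 = (14,2)_16 → 200
200 = (12,8)_16 → 208
208 = (13,0)_16 → 169
169 = (10,9)_16 → 181
181 = (11,5)_16 → 146
146 = (9,2)_16 → 85
85 = (5,5)_16 → 50
50 = (3,2)_16 → 13
13 = (13)_16 → 169  — 169 repeats.
That took 14 steps.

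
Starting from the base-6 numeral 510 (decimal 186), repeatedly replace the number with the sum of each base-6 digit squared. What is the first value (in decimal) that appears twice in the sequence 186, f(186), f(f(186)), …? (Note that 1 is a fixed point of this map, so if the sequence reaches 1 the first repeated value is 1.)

26

186 = (5,1,0)_6 → 26
26 = (4,2)_6 → 20
20 = (3,2)_6 → 13
13 = (2,1)_6 → 5
5 = (5)_6 → 25
25 = (4,1)_6 → 17
17 = (2,5)_6 → 29
29 = (4,5)_6 → 41
41 = (1,0,5)_6 → 26  — 26 already appeared earlier.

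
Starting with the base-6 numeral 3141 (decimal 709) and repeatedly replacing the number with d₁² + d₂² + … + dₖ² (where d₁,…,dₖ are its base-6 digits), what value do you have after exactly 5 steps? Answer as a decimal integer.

41

709 = (3,1,4,1)_6 → 3² + 1² + 4² + 1² = 27
27 = (4,3)_6 → 4² + 3² = 25
25 = (4,1)_6 → 4² + 1² = 17
17 = (2,5)_6 → 2² + 5² = 29
29 = (4,5)_6 → 4² + 5² = 41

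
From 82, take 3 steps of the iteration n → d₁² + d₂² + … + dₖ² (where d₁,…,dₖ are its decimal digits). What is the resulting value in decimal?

1

82 → 8² + 2² = 68
68 → 6² + 8² = 100
100 → 1² + 0² + 0² = 1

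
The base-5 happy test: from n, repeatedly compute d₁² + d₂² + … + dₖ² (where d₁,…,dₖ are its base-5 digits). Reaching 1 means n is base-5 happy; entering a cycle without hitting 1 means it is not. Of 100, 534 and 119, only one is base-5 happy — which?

100: 100 → 16 → 10 → 4 → 16  — repeats 16 (not base-5 happy)
534: 534 → 34 → 18 → 18  — repeats 18 (not base-5 happy)
119: 119 → 41 → 11 → 5 → 1  — reaches 1 (base-5 happy)

119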